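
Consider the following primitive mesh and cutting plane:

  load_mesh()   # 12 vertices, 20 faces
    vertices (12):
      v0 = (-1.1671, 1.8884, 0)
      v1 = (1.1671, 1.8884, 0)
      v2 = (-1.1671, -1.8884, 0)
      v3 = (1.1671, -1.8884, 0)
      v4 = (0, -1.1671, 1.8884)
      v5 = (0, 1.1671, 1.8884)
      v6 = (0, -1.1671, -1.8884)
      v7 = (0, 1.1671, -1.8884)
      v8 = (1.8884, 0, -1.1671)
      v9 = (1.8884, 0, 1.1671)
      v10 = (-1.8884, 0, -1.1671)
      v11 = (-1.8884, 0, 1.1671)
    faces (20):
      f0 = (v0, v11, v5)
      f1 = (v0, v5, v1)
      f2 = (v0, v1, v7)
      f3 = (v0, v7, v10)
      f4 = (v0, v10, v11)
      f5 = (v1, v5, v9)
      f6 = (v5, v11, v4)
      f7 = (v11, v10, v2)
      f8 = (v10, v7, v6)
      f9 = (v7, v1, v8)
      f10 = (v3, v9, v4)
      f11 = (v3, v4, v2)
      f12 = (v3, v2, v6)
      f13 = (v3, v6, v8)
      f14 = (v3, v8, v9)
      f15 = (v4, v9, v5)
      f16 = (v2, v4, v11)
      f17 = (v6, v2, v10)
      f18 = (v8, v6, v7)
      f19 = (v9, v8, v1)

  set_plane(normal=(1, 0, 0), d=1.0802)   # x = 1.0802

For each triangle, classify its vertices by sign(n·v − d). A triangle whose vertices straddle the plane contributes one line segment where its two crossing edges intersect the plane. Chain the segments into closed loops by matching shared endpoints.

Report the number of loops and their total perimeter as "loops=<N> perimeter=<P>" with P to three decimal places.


Straddling triangles (10 of 20):
  (v0,v5,v1) [--+] → (1.0802, 1.83469, 0.140607)–(1.0802, 1.8884, 0)  len=0.1505
  (v0,v1,v7) [-+-] → (1.0802, 1.8884, 0)–(1.0802, 1.83469, -0.140607)  len=0.1505
  (v1,v5,v9) [+-+] → (1.0802, 1.83469, 0.140607)–(1.0802, 0.499497, 1.4758)  len=1.8883
  (v7,v1,v8) [-++] → (1.0802, 1.83469, -0.140607)–(1.0802, 0.499497, -1.4758)  len=1.8883
  (v3,v9,v4) [++-] → (1.0802, -0.499497, 1.4758)–(1.0802, -1.83469, 0.140607)  len=1.8883
  (v3,v4,v2) [+--] → (1.0802, -1.83469, 0.140607)–(1.0802, -1.8884, 0)  len=0.1505
  (v3,v2,v6) [+--] → (1.0802, -1.8884, 0)–(1.0802, -1.83469, -0.140607)  len=0.1505
  (v3,v6,v8) [+-+] → (1.0802, -1.83469, -0.140607)–(1.0802, -0.499497, -1.4758)  len=1.8883
  (v4,v9,v5) [-+-] → (1.0802, -0.499497, 1.4758)–(1.0802, 0.499497, 1.4758)  len=0.9990
  (v8,v6,v7) [+--] → (1.0802, -0.499497, -1.4758)–(1.0802, 0.499497, -1.4758)  len=0.9990

Chained into 1 loop(s):
  loop 1: 10 segments, perimeter = 10.1531
Total perimeter = 10.153

loops=1 perimeter=10.153


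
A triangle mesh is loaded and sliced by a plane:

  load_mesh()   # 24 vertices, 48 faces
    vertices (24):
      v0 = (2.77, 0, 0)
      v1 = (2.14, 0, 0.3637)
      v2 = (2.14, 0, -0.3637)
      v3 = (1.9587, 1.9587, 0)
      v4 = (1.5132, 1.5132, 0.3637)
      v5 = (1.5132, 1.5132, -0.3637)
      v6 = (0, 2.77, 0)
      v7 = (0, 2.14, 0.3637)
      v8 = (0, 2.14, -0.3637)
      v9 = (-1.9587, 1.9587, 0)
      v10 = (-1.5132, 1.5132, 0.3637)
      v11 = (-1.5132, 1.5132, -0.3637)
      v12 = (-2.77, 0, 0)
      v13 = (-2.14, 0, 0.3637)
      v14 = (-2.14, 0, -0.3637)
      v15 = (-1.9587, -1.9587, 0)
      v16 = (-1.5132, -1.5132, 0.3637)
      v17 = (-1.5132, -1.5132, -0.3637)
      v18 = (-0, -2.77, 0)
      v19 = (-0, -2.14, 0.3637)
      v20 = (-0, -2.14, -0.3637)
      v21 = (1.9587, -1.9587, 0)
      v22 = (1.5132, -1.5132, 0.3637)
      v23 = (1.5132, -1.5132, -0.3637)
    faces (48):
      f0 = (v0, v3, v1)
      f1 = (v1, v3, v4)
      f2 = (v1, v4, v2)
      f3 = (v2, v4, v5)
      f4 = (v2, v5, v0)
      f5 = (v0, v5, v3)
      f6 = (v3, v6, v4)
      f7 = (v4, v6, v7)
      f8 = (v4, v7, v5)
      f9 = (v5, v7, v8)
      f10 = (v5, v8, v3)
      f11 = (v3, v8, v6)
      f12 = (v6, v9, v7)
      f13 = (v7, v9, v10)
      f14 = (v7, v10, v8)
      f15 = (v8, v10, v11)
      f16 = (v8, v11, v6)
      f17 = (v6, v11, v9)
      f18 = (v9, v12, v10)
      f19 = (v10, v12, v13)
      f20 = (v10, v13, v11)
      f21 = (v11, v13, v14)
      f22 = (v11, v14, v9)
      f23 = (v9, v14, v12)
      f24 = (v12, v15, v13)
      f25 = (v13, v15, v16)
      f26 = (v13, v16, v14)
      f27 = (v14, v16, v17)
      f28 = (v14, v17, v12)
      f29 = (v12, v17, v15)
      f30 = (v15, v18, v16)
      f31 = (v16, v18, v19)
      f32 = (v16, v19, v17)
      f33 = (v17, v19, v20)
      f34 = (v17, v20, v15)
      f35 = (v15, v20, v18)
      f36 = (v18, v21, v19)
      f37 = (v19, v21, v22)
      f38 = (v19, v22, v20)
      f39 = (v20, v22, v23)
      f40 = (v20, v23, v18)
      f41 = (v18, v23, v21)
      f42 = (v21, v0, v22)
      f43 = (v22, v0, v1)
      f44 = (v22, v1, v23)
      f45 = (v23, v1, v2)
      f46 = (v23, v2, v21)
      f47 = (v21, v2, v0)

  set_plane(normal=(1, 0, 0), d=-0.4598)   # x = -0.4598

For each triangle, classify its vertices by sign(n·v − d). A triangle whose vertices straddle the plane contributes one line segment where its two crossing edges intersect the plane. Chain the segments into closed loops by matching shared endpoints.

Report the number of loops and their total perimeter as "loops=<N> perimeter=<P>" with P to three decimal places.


loops=2 perimeter=4.365

Straddling triangles (12 of 48):
  (v6,v9,v7) [+-+] → (-0.4598, 2.57955, 0)–(-0.4598, 2.09744, 0.278322)  len=0.5567
  (v7,v9,v10) [+--] → (-0.4598, 2.09744, 0.278322)–(-0.4598, 1.94954, 0.3637)  len=0.1708
  (v7,v10,v8) [+-+] → (-0.4598, 1.94954, 0.3637)–(-0.4598, 1.94954, -0.142673)  len=0.5064
  (v8,v10,v11) [+--] → (-0.4598, 1.94954, -0.142673)–(-0.4598, 1.94954, -0.3637)  len=0.2210
  (v8,v11,v6) [+-+] → (-0.4598, 1.94954, -0.3637)–(-0.4598, 2.38811, -0.110514)  len=0.5064
  (v6,v11,v9) [+--] → (-0.4598, 2.38811, -0.110514)–(-0.4598, 2.57955, 0)  len=0.2210
  (v15,v18,v16) [-+-] → (-0.4598, -2.57955, 0)–(-0.4598, -2.38811, 0.110514)  len=0.2210
  (v16,v18,v19) [-++] → (-0.4598, -2.38811, 0.110514)–(-0.4598, -1.94954, 0.3637)  len=0.5064
  (v16,v19,v17) [-+-] → (-0.4598, -1.94954, 0.3637)–(-0.4598, -1.94954, 0.142673)  len=0.2210
  (v17,v19,v20) [-++] → (-0.4598, -1.94954, 0.142673)–(-0.4598, -1.94954, -0.3637)  len=0.5064
  (v17,v20,v15) [-+-] → (-0.4598, -1.94954, -0.3637)–(-0.4598, -2.09744, -0.278322)  len=0.1708
  (v15,v20,v18) [-++] → (-0.4598, -2.09744, -0.278322)–(-0.4598, -2.57955, 0)  len=0.5567

Chained into 2 loop(s):
  loop 1: 6 segments, perimeter = 2.1823
  loop 2: 6 segments, perimeter = 2.1823
Total perimeter = 4.365


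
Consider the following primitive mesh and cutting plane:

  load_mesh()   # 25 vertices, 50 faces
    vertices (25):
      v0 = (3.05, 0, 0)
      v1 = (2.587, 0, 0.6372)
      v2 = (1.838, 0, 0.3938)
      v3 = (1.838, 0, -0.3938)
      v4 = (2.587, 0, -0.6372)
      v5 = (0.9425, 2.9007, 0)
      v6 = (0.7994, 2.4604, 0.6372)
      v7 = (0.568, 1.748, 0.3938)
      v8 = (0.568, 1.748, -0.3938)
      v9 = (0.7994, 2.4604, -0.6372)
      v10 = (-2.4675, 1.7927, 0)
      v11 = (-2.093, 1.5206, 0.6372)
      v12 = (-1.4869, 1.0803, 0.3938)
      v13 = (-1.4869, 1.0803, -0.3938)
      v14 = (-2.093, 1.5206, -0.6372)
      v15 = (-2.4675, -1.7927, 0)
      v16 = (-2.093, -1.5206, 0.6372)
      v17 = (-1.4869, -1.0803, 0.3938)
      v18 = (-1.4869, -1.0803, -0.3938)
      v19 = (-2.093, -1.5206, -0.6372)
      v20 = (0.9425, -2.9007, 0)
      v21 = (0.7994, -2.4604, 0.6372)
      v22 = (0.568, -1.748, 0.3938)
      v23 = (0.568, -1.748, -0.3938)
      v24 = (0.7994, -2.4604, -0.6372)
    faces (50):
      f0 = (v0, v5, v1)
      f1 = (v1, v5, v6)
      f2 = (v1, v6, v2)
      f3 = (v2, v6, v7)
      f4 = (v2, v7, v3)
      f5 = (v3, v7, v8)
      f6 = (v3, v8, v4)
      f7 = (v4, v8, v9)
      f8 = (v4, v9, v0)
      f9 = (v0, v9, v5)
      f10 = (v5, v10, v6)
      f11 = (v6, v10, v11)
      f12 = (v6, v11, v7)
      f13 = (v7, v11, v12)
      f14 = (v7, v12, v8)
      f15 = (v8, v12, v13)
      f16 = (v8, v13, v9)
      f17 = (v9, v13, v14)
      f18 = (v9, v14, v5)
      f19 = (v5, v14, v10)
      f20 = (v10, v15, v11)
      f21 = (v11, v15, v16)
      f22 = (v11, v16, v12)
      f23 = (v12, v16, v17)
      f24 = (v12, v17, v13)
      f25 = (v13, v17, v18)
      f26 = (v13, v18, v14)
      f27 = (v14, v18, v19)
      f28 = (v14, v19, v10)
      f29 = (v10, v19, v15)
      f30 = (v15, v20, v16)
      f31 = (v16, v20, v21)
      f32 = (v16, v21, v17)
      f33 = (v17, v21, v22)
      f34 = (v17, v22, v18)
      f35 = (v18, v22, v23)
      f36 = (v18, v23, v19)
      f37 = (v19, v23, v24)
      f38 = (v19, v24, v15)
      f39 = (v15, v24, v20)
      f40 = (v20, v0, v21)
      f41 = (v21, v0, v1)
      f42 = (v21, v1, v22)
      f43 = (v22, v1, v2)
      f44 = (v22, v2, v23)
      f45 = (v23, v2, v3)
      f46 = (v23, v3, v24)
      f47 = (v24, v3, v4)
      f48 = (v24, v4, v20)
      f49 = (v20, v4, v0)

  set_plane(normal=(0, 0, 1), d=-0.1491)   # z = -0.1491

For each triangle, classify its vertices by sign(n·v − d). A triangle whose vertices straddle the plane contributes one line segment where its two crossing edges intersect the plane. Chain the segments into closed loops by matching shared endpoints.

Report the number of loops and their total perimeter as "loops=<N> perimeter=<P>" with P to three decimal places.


loops=2 perimeter=28.094

Straddling triangles (20 of 50):
  (v2,v7,v3) [++-] → (1.44342, 0.543087, -0.1491)–(1.838, 0, -0.1491)  len=0.6713
  (v3,v7,v8) [-+-] → (1.44342, 0.543087, -0.1491)–(0.568, 1.748, -0.1491)  len=1.4894
  (v4,v9,v0) [--+] → (2.52338, 0.575715, -0.1491)–(2.94166, 0, -0.1491)  len=0.7116
  (v0,v9,v5) [+-+] → (2.52338, 0.575715, -0.1491)–(0.909016, 2.79767, -0.1491)  len=2.7465
  (v7,v12,v8) [++-] → (-0.0704383, 1.54055, -0.1491)–(0.568, 1.748, -0.1491)  len=0.6713
  (v8,v12,v13) [-+-] → (-0.0704383, 1.54055, -0.1491)–(-1.4869, 1.0803, -0.1491)  len=1.4894
  (v9,v14,v5) [--+] → (0.232216, 2.57777, -0.1491)–(0.909016, 2.79767, -0.1491)  len=0.7116
  (v5,v14,v10) [+-+] → (0.232216, 2.57777, -0.1491)–(-2.37987, 1.72903, -0.1491)  len=2.7465
  (v12,v17,v13) [++-] → (-1.4869, 0.409022, -0.1491)–(-1.4869, 1.0803, -0.1491)  len=0.6713
  (v13,v17,v18) [-+-] → (-1.4869, 0.409022, -0.1491)–(-1.4869, -1.0803, -0.1491)  len=1.4893
  (v14,v19,v10) [--+] → (-2.37987, 1.01741, -0.1491)–(-2.37987, 1.72903, -0.1491)  len=0.7116
  (v10,v19,v15) [+-+] → (-2.37987, 1.01741, -0.1491)–(-2.37987, -1.72903, -0.1491)  len=2.7464
  (v17,v22,v18) [++-] → (-0.848462, -1.28775, -0.1491)–(-1.4869, -1.0803, -0.1491)  len=0.6713
  (v18,v22,v23) [-+-] → (-0.848462, -1.28775, -0.1491)–(0.568, -1.748, -0.1491)  len=1.4894
  (v19,v24,v15) [--+] → (-1.70307, -1.94894, -0.1491)–(-2.37987, -1.72903, -0.1491)  len=0.7116
  (v15,v24,v20) [+-+] → (-1.70307, -1.94894, -0.1491)–(0.909016, -2.79767, -0.1491)  len=2.7465
  (v22,v2,v23) [++-] → (0.962577, -1.20491, -0.1491)–(0.568, -1.748, -0.1491)  len=0.6713
  (v23,v2,v3) [-+-] → (0.962577, -1.20491, -0.1491)–(1.838, 0, -0.1491)  len=1.4894
  (v24,v4,v20) [--+] → (1.3273, -2.22196, -0.1491)–(0.909016, -2.79767, -0.1491)  len=0.7116
  (v20,v4,v0) [+-+] → (1.3273, -2.22196, -0.1491)–(2.94166, 0, -0.1491)  len=2.7465

Chained into 2 loop(s):
  loop 1: 10 segments, perimeter = 10.8032
  loop 2: 10 segments, perimeter = 17.2906
Total perimeter = 28.094


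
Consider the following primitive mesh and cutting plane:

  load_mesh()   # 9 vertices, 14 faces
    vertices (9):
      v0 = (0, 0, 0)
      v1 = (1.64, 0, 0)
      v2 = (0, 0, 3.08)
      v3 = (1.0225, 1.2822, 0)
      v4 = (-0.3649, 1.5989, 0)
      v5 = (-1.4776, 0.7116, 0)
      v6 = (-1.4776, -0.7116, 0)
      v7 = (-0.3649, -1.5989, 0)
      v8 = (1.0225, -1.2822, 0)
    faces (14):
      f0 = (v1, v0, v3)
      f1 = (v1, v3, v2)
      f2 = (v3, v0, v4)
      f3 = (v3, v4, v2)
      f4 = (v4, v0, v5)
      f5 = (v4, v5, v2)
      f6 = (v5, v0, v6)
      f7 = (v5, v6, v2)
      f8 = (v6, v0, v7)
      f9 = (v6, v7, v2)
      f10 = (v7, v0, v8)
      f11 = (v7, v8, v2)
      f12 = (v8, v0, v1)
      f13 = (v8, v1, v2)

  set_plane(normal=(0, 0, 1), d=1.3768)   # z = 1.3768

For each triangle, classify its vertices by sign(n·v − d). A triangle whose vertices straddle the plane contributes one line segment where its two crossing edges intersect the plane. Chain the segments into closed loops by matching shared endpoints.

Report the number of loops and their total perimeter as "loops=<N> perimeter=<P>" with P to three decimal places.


loops=1 perimeter=5.509

Straddling triangles (7 of 14):
  (v1,v3,v2) [--+] → (0.565429, 0.70904, 1.3768)–(0.906899, 0, 1.3768)  len=0.7870
  (v3,v4,v2) [--+] → (-0.201785, 0.884171, 1.3768)–(0.565429, 0.70904, 1.3768)  len=0.7869
  (v4,v5,v2) [--+] → (-0.817094, 0.393506, 1.3768)–(-0.201785, 0.884171, 1.3768)  len=0.7870
  (v5,v6,v2) [--+] → (-0.817094, -0.393506, 1.3768)–(-0.817094, 0.393506, 1.3768)  len=0.7870
  (v6,v7,v2) [--+] → (-0.201785, -0.884171, 1.3768)–(-0.817094, -0.393506, 1.3768)  len=0.7870
  (v7,v8,v2) [--+] → (0.565429, -0.70904, 1.3768)–(-0.201785, -0.884171, 1.3768)  len=0.7869
  (v8,v1,v2) [--+] → (0.906899, 0, 1.3768)–(0.565429, -0.70904, 1.3768)  len=0.7870

Chained into 1 loop(s):
  loop 1: 7 segments, perimeter = 5.5089
Total perimeter = 5.509


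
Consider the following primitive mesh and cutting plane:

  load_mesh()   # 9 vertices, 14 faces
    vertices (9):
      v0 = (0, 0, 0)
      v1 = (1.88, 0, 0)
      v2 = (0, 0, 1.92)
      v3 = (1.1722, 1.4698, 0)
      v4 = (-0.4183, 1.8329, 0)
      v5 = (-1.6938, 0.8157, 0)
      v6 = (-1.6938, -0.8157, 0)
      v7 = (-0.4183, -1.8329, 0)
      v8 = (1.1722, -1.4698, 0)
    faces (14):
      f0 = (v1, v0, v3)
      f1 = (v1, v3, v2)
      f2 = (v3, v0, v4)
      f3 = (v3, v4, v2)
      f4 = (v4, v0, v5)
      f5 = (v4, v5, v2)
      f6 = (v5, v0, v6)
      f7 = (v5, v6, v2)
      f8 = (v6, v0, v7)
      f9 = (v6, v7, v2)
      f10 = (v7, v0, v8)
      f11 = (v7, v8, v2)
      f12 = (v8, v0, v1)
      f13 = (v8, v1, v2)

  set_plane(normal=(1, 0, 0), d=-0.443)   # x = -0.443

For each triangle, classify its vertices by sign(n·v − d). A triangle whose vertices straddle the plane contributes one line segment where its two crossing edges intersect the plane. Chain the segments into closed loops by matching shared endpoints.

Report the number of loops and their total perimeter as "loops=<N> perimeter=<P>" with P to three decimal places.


Straddling triangles (6 of 14):
  (v4,v0,v5) [++-] → (-0.443, 0.21334, 0)–(-0.443, 1.8132, 0)  len=1.5999
  (v4,v5,v2) [+-+] → (-0.443, 1.8132, 0)–(-0.443, 0.21334, 1.41784)  len=2.1377
  (v5,v0,v6) [-+-] → (-0.443, 0.21334, 0)–(-0.443, -0.21334, 0)  len=0.4267
  (v5,v6,v2) [--+] → (-0.443, -0.21334, 1.41784)–(-0.443, 0.21334, 1.41784)  len=0.4267
  (v6,v0,v7) [-++] → (-0.443, -0.21334, 0)–(-0.443, -1.8132, 0)  len=1.5999
  (v6,v7,v2) [-++] → (-0.443, -1.8132, 0)–(-0.443, -0.21334, 1.41784)  len=2.1377

Chained into 1 loop(s):
  loop 1: 6 segments, perimeter = 8.3285
Total perimeter = 8.329

loops=1 perimeter=8.329


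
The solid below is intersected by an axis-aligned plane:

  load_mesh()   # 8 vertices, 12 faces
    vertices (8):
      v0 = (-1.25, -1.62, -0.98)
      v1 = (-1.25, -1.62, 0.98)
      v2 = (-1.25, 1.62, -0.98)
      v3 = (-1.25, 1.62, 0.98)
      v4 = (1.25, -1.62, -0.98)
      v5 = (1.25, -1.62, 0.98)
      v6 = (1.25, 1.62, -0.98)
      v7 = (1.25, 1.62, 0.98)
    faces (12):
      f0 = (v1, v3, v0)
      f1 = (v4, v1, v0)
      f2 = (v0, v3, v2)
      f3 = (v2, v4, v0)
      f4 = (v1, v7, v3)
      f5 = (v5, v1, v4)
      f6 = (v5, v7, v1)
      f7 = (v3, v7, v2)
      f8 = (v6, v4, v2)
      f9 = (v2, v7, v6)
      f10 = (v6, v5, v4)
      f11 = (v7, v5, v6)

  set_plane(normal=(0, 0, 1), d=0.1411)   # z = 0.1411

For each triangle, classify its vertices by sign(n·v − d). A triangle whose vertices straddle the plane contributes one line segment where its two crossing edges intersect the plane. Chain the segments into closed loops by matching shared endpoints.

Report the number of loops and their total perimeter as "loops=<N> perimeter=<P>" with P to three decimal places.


Straddling triangles (8 of 12):
  (v1,v3,v0) [++-] → (-1.25, 0.233247, 0.1411)–(-1.25, -1.62, 0.1411)  len=1.8532
  (v4,v1,v0) [-+-] → (-0.179974, -1.62, 0.1411)–(-1.25, -1.62, 0.1411)  len=1.0700
  (v0,v3,v2) [-+-] → (-1.25, 0.233247, 0.1411)–(-1.25, 1.62, 0.1411)  len=1.3868
  (v5,v1,v4) [++-] → (-0.179974, -1.62, 0.1411)–(1.25, -1.62, 0.1411)  len=1.4300
  (v3,v7,v2) [++-] → (0.179974, 1.62, 0.1411)–(-1.25, 1.62, 0.1411)  len=1.4300
  (v2,v7,v6) [-+-] → (0.179974, 1.62, 0.1411)–(1.25, 1.62, 0.1411)  len=1.0700
  (v6,v5,v4) [-+-] → (1.25, -0.233247, 0.1411)–(1.25, -1.62, 0.1411)  len=1.3868
  (v7,v5,v6) [++-] → (1.25, -0.233247, 0.1411)–(1.25, 1.62, 0.1411)  len=1.8532

Chained into 1 loop(s):
  loop 1: 8 segments, perimeter = 11.4800
Total perimeter = 11.480

loops=1 perimeter=11.480


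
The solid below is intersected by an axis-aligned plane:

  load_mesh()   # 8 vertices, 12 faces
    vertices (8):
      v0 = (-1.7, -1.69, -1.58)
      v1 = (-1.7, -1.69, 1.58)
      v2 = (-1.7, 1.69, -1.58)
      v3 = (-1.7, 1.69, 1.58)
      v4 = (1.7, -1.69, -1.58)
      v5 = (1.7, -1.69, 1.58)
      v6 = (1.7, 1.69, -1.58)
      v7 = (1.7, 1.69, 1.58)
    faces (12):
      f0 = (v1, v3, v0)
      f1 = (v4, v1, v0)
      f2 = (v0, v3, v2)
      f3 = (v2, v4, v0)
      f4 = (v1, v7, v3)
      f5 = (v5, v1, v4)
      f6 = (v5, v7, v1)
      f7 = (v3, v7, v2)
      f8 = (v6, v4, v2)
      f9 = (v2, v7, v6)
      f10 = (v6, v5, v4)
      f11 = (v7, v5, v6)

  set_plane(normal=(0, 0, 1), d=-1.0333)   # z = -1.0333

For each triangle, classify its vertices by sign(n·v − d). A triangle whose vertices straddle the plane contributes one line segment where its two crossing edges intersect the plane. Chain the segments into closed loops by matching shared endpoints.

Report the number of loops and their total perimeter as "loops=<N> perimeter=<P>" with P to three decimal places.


loops=1 perimeter=13.560

Straddling triangles (8 of 12):
  (v1,v3,v0) [++-] → (-1.7, -1.10524, -1.0333)–(-1.7, -1.69, -1.0333)  len=0.5848
  (v4,v1,v0) [-+-] → (1.11178, -1.69, -1.0333)–(-1.7, -1.69, -1.0333)  len=2.8118
  (v0,v3,v2) [-+-] → (-1.7, -1.10524, -1.0333)–(-1.7, 1.69, -1.0333)  len=2.7952
  (v5,v1,v4) [++-] → (1.11178, -1.69, -1.0333)–(1.7, -1.69, -1.0333)  len=0.5882
  (v3,v7,v2) [++-] → (-1.11178, 1.69, -1.0333)–(-1.7, 1.69, -1.0333)  len=0.5882
  (v2,v7,v6) [-+-] → (-1.11178, 1.69, -1.0333)–(1.7, 1.69, -1.0333)  len=2.8118
  (v6,v5,v4) [-+-] → (1.7, 1.10524, -1.0333)–(1.7, -1.69, -1.0333)  len=2.7952
  (v7,v5,v6) [++-] → (1.7, 1.10524, -1.0333)–(1.7, 1.69, -1.0333)  len=0.5848

Chained into 1 loop(s):
  loop 1: 8 segments, perimeter = 13.5600
Total perimeter = 13.560


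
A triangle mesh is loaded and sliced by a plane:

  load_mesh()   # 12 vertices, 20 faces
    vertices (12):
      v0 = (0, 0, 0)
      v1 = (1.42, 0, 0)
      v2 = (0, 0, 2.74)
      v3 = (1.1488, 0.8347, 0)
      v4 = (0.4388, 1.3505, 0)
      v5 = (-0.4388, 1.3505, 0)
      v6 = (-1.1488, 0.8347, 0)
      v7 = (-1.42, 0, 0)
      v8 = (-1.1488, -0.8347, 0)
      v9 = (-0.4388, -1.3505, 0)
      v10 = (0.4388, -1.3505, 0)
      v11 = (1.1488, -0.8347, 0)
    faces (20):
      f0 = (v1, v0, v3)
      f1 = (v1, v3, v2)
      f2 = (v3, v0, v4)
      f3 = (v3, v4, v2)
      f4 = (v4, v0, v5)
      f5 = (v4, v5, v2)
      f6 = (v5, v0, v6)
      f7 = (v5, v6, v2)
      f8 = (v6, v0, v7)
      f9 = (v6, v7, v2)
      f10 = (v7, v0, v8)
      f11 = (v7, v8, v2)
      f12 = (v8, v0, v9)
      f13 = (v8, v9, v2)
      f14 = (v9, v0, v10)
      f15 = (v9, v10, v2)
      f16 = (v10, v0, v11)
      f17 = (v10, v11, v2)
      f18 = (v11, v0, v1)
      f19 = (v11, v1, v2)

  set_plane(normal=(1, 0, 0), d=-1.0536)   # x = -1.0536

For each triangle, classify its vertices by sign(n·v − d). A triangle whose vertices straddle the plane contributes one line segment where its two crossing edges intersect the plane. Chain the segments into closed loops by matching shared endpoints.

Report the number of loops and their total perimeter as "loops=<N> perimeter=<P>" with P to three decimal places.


loops=1 perimeter=4.147

Straddling triangles (8 of 20):
  (v5,v0,v6) [++-] → (-1.0536, 0.765529, 0)–(-1.0536, 0.903861, 0)  len=0.1383
  (v5,v6,v2) [+-+] → (-1.0536, 0.903861, 0)–(-1.0536, 0.765529, 0.227061)  len=0.2659
  (v6,v0,v7) [-+-] → (-1.0536, 0.765529, 0)–(-1.0536, 0, 0)  len=0.7655
  (v6,v7,v2) [--+] → (-1.0536, 0, 0.706997)–(-1.0536, 0.765529, 0.227061)  len=0.9035
  (v7,v0,v8) [-+-] → (-1.0536, 0, 0)–(-1.0536, -0.765529, 0)  len=0.7655
  (v7,v8,v2) [--+] → (-1.0536, -0.765529, 0.227061)–(-1.0536, 0, 0.706997)  len=0.9035
  (v8,v0,v9) [-++] → (-1.0536, -0.765529, 0)–(-1.0536, -0.903861, 0)  len=0.1383
  (v8,v9,v2) [-++] → (-1.0536, -0.903861, 0)–(-1.0536, -0.765529, 0.227061)  len=0.2659

Chained into 1 loop(s):
  loop 1: 8 segments, perimeter = 4.1466
Total perimeter = 4.147


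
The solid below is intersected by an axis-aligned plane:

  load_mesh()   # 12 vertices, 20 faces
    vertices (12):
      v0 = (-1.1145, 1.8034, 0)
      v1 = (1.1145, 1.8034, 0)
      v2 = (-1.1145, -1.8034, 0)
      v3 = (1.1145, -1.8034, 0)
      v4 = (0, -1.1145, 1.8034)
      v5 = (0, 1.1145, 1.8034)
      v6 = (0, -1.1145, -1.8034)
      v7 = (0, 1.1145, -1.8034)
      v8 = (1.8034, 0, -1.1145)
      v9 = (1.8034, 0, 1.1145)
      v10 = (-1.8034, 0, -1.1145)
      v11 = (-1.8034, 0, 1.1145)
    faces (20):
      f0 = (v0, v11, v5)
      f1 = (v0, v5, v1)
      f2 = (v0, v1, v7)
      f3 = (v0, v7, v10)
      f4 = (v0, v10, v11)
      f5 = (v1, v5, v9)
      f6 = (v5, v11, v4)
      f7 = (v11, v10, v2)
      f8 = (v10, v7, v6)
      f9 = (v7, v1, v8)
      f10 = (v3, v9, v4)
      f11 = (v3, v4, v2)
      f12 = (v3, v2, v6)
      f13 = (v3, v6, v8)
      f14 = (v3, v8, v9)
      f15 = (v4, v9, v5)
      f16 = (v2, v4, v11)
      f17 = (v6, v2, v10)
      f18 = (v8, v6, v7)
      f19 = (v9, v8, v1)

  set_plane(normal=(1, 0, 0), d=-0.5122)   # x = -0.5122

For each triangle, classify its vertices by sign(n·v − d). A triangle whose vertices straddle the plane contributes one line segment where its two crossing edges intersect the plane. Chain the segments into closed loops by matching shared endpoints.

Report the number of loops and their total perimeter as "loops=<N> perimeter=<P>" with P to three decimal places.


loops=1 perimeter=10.947

Straddling triangles (10 of 20):
  (v0,v11,v5) [--+] → (-0.5122, 0.797961, 1.60774)–(-0.5122, 1.4311, 0.974597)  len=0.8954
  (v0,v5,v1) [-++] → (-0.5122, 1.4311, 0.974597)–(-0.5122, 1.8034, 0)  len=1.0433
  (v0,v1,v7) [-++] → (-0.5122, 1.8034, 0)–(-0.5122, 1.4311, -0.974597)  len=1.0433
  (v0,v7,v10) [-+-] → (-0.5122, 1.4311, -0.974597)–(-0.5122, 0.797961, -1.60774)  len=0.8954
  (v5,v11,v4) [+-+] → (-0.5122, 0.797961, 1.60774)–(-0.5122, -0.797961, 1.60774)  len=1.5959
  (v10,v7,v6) [-++] → (-0.5122, 0.797961, -1.60774)–(-0.5122, -0.797961, -1.60774)  len=1.5959
  (v3,v4,v2) [++-] → (-0.5122, -1.4311, 0.974597)–(-0.5122, -1.8034, 0)  len=1.0433
  (v3,v2,v6) [+-+] → (-0.5122, -1.8034, 0)–(-0.5122, -1.4311, -0.974597)  len=1.0433
  (v2,v4,v11) [-+-] → (-0.5122, -1.4311, 0.974597)–(-0.5122, -0.797961, 1.60774)  len=0.8954
  (v6,v2,v10) [+--] → (-0.5122, -1.4311, -0.974597)–(-0.5122, -0.797961, -1.60774)  len=0.8954

Chained into 1 loop(s):
  loop 1: 10 segments, perimeter = 10.9466
Total perimeter = 10.947


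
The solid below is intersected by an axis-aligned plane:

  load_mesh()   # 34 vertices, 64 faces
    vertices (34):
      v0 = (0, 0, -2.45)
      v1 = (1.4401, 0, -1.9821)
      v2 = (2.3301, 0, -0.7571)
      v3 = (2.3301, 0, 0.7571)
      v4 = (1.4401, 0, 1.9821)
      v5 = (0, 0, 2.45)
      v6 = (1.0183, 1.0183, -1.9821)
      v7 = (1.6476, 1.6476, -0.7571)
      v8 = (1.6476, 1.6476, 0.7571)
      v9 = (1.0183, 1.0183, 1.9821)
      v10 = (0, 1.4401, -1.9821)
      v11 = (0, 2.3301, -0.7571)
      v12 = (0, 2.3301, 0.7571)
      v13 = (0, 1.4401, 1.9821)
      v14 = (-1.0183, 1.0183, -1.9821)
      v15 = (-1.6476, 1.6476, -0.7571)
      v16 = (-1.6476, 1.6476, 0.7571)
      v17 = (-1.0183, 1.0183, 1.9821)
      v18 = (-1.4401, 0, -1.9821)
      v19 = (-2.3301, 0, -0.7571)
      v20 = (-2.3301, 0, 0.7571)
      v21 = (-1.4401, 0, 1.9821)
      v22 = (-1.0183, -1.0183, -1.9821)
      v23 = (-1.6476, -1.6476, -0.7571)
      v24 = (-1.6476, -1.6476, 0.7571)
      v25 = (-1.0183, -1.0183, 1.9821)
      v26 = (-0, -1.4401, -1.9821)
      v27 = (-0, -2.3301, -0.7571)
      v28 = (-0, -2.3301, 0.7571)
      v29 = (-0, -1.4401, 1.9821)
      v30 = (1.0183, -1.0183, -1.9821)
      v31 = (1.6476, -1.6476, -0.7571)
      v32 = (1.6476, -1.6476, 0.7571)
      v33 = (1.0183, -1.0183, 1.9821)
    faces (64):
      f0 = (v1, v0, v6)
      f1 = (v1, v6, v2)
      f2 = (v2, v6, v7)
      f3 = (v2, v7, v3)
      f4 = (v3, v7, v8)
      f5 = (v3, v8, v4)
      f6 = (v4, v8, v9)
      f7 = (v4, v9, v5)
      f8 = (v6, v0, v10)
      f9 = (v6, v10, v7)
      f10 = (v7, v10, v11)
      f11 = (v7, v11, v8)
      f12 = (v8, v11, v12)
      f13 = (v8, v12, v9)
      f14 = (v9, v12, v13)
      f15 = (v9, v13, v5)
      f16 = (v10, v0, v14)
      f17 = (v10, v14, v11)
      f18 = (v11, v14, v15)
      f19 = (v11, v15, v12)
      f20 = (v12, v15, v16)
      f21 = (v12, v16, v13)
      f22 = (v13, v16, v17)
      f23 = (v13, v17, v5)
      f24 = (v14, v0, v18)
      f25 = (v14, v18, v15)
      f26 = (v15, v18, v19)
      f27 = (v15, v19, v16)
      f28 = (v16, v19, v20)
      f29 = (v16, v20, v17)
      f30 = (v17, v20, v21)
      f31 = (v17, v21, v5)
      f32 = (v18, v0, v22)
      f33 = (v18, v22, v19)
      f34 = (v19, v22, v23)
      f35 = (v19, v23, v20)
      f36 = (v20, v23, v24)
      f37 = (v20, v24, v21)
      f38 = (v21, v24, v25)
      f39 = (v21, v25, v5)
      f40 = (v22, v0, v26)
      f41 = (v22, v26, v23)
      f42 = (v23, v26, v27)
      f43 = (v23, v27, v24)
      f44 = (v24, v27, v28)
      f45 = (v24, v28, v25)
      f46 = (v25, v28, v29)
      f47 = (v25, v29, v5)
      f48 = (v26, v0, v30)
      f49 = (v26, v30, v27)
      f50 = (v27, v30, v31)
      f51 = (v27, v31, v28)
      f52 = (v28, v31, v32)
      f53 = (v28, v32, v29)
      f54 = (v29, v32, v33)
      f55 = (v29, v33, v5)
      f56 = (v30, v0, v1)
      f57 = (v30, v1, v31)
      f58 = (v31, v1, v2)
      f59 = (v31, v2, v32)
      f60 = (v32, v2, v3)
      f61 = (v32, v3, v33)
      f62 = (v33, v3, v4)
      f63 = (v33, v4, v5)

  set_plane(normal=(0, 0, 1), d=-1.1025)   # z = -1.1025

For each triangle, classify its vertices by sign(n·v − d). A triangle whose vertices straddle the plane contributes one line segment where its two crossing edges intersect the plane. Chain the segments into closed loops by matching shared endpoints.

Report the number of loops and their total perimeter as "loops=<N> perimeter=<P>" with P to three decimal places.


loops=1 perimeter=12.730

Straddling triangles (16 of 64):
  (v1,v6,v2) [--+] → (1.96023, 0.287119, -1.1025)–(2.07916, 0, -1.1025)  len=0.3108
  (v2,v6,v7) [+-+] → (1.96023, 0.287119, -1.1025)–(1.47016, 1.47016, -1.1025)  len=1.2805
  (v6,v10,v7) [--+] → (1.18304, 1.58909, -1.1025)–(1.47016, 1.47016, -1.1025)  len=0.3108
  (v7,v10,v11) [+-+] → (1.18304, 1.58909, -1.1025)–(0, 2.07916, -1.1025)  len=1.2805
  (v10,v14,v11) [--+] → (-0.287119, 1.96023, -1.1025)–(0, 2.07916, -1.1025)  len=0.3108
  (v11,v14,v15) [+-+] → (-0.287119, 1.96023, -1.1025)–(-1.47016, 1.47016, -1.1025)  len=1.2805
  (v14,v18,v15) [--+] → (-1.58909, 1.18304, -1.1025)–(-1.47016, 1.47016, -1.1025)  len=0.3108
  (v15,v18,v19) [+-+] → (-1.58909, 1.18304, -1.1025)–(-2.07916, 0, -1.1025)  len=1.2805
  (v18,v22,v19) [--+] → (-1.96023, -0.287119, -1.1025)–(-2.07916, 0, -1.1025)  len=0.3108
  (v19,v22,v23) [+-+] → (-1.96023, -0.287119, -1.1025)–(-1.47016, -1.47016, -1.1025)  len=1.2805
  (v22,v26,v23) [--+] → (-1.18304, -1.58909, -1.1025)–(-1.47016, -1.47016, -1.1025)  len=0.3108
  (v23,v26,v27) [+-+] → (-1.18304, -1.58909, -1.1025)–(0, -2.07916, -1.1025)  len=1.2805
  (v26,v30,v27) [--+] → (0.287119, -1.96023, -1.1025)–(0, -2.07916, -1.1025)  len=0.3108
  (v27,v30,v31) [+-+] → (0.287119, -1.96023, -1.1025)–(1.47016, -1.47016, -1.1025)  len=1.2805
  (v30,v1,v31) [--+] → (1.58909, -1.18304, -1.1025)–(1.47016, -1.47016, -1.1025)  len=0.3108
  (v31,v1,v2) [+-+] → (1.58909, -1.18304, -1.1025)–(2.07916, 0, -1.1025)  len=1.2805

Chained into 1 loop(s):
  loop 1: 16 segments, perimeter = 12.7304
Total perimeter = 12.730


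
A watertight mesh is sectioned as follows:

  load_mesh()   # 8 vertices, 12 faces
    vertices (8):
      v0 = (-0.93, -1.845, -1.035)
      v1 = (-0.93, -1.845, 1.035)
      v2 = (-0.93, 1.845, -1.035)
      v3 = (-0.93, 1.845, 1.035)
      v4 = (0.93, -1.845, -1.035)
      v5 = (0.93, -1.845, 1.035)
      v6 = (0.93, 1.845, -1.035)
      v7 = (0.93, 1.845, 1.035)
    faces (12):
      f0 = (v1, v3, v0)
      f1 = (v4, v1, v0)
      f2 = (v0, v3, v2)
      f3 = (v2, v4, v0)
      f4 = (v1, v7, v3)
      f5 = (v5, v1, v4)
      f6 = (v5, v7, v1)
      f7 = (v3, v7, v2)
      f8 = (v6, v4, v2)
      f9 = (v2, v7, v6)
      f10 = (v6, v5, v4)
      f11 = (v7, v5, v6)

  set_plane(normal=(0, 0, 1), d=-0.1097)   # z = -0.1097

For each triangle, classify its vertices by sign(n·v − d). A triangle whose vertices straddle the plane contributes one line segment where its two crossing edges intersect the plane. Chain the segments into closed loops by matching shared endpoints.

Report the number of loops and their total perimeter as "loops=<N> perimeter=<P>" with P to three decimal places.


Straddling triangles (8 of 12):
  (v1,v3,v0) [++-] → (-0.93, -0.195552, -0.1097)–(-0.93, -1.845, -0.1097)  len=1.6494
  (v4,v1,v0) [-+-] → (0.098571, -1.845, -0.1097)–(-0.93, -1.845, -0.1097)  len=1.0286
  (v0,v3,v2) [-+-] → (-0.93, -0.195552, -0.1097)–(-0.93, 1.845, -0.1097)  len=2.0406
  (v5,v1,v4) [++-] → (0.098571, -1.845, -0.1097)–(0.93, -1.845, -0.1097)  len=0.8314
  (v3,v7,v2) [++-] → (-0.098571, 1.845, -0.1097)–(-0.93, 1.845, -0.1097)  len=0.8314
  (v2,v7,v6) [-+-] → (-0.098571, 1.845, -0.1097)–(0.93, 1.845, -0.1097)  len=1.0286
  (v6,v5,v4) [-+-] → (0.93, 0.195552, -0.1097)–(0.93, -1.845, -0.1097)  len=2.0406
  (v7,v5,v6) [++-] → (0.93, 0.195552, -0.1097)–(0.93, 1.845, -0.1097)  len=1.6494

Chained into 1 loop(s):
  loop 1: 8 segments, perimeter = 11.1000
Total perimeter = 11.100

loops=1 perimeter=11.100


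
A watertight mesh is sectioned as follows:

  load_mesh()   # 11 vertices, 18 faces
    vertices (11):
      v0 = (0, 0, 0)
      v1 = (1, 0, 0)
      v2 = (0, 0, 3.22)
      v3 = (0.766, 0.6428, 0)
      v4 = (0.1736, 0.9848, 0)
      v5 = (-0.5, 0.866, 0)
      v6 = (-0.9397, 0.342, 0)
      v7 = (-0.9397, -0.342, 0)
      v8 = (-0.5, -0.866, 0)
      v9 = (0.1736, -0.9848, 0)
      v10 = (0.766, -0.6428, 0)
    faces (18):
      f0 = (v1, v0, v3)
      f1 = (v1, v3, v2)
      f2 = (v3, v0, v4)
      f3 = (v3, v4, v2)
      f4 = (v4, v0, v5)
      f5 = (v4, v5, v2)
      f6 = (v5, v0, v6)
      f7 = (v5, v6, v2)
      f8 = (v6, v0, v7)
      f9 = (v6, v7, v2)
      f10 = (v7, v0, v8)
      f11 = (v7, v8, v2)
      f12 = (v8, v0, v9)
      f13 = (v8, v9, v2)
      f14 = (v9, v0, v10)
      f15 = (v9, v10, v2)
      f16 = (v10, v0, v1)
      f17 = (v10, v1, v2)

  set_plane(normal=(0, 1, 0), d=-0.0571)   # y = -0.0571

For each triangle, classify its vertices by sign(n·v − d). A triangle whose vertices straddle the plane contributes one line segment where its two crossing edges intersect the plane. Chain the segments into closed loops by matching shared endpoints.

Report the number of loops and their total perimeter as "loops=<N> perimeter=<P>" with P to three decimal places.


Straddling triangles (10 of 18):
  (v6,v0,v7) [++-] → (-0.156891, -0.0571, 0)–(-0.9397, -0.0571, 0)  len=0.7828
  (v6,v7,v2) [+-+] → (-0.9397, -0.0571, 0)–(-0.156891, -0.0571, 2.68239)  len=2.7943
  (v7,v0,v8) [-+-] → (-0.156891, -0.0571, 0)–(-0.0329677, -0.0571, 0)  len=0.1239
  (v7,v8,v2) [--+] → (-0.0329677, -0.0571, 3.00769)–(-0.156891, -0.0571, 2.68239)  len=0.3481
  (v8,v0,v9) [-+-] → (-0.0329677, -0.0571, 0)–(0.0100656, -0.0571, 0)  len=0.0430
  (v8,v9,v2) [--+] → (0.0100656, -0.0571, 3.0333)–(-0.0329677, -0.0571, 3.00769)  len=0.0501
  (v9,v0,v10) [-+-] → (0.0100656, -0.0571, 0)–(0.0680439, -0.0571, 0)  len=0.0580
  (v9,v10,v2) [--+] → (0.0680439, -0.0571, 2.93397)–(0.0100656, -0.0571, 3.0333)  len=0.1150
  (v10,v0,v1) [-++] → (0.0680439, -0.0571, 0)–(0.979214, -0.0571, 0)  len=0.9112
  (v10,v1,v2) [-++] → (0.979214, -0.0571, 0)–(0.0680439, -0.0571, 2.93397)  len=3.0722

Chained into 1 loop(s):
  loop 1: 10 segments, perimeter = 8.2986
Total perimeter = 8.299

loops=1 perimeter=8.299


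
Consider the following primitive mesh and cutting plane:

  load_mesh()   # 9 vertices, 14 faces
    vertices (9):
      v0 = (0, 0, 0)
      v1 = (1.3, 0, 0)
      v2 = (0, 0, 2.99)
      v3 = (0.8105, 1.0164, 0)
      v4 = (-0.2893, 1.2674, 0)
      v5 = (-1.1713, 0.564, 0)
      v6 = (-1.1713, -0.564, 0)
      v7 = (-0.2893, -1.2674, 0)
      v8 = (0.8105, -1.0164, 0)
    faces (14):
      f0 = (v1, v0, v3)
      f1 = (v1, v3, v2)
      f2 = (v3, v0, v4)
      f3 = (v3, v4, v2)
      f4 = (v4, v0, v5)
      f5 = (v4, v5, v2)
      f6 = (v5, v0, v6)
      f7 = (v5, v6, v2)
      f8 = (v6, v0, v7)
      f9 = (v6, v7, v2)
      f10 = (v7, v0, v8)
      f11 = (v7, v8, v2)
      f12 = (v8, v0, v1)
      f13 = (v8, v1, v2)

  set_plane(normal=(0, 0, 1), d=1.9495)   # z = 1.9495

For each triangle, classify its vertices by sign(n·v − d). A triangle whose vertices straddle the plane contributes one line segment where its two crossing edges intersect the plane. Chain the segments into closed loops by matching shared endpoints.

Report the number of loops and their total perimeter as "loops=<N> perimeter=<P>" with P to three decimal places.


loops=1 perimeter=2.748

Straddling triangles (7 of 14):
  (v1,v3,v2) [--+] → (0.282049, 0.3537, 1.9495)–(0.452391, 0, 1.9495)  len=0.3926
  (v3,v4,v2) [--+] → (-0.100674, 0.441047, 1.9495)–(0.282049, 0.3537, 1.9495)  len=0.3926
  (v4,v5,v2) [--+] → (-0.407605, 0.196268, 1.9495)–(-0.100674, 0.441047, 1.9495)  len=0.3926
  (v5,v6,v2) [--+] → (-0.407605, -0.196268, 1.9495)–(-0.407605, 0.196268, 1.9495)  len=0.3925
  (v6,v7,v2) [--+] → (-0.100674, -0.441047, 1.9495)–(-0.407605, -0.196268, 1.9495)  len=0.3926
  (v7,v8,v2) [--+] → (0.282049, -0.3537, 1.9495)–(-0.100674, -0.441047, 1.9495)  len=0.3926
  (v8,v1,v2) [--+] → (0.452391, 0, 1.9495)–(0.282049, -0.3537, 1.9495)  len=0.3926

Chained into 1 loop(s):
  loop 1: 7 segments, perimeter = 2.7480
Total perimeter = 2.748


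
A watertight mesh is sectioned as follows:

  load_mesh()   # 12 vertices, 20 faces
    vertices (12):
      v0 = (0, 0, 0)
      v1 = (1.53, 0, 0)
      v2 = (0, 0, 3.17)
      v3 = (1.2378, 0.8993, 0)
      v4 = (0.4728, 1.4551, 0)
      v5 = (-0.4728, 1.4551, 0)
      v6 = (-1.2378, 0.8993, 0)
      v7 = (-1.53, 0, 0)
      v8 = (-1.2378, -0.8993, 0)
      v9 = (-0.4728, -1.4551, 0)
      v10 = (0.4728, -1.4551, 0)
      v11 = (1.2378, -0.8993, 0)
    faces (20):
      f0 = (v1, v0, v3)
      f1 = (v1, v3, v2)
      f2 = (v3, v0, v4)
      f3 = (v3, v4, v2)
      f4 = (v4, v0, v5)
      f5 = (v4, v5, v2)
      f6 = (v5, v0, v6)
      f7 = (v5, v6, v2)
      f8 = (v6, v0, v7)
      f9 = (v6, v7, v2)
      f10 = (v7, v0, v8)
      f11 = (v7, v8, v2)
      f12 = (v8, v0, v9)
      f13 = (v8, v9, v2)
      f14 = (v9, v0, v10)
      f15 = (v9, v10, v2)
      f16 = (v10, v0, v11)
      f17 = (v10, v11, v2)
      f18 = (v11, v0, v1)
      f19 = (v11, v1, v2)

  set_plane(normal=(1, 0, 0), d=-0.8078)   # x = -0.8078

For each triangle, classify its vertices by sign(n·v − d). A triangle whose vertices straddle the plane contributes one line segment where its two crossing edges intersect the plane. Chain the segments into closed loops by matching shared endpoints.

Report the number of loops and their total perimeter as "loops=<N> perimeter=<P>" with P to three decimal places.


Straddling triangles (8 of 20):
  (v5,v0,v6) [++-] → (-0.8078, 0.586892, 0)–(-0.8078, 1.21171, 0)  len=0.6248
  (v5,v6,v2) [+-+] → (-0.8078, 1.21171, 0)–(-0.8078, 0.586892, 1.10123)  len=1.2661
  (v6,v0,v7) [-+-] → (-0.8078, 0.586892, 0)–(-0.8078, 0, 0)  len=0.5869
  (v6,v7,v2) [--+] → (-0.8078, 0, 1.49632)–(-0.8078, 0.586892, 1.10123)  len=0.7075
  (v7,v0,v8) [-+-] → (-0.8078, 0, 0)–(-0.8078, -0.586892, 0)  len=0.5869
  (v7,v8,v2) [--+] → (-0.8078, -0.586892, 1.10123)–(-0.8078, 0, 1.49632)  len=0.7075
  (v8,v0,v9) [-++] → (-0.8078, -0.586892, 0)–(-0.8078, -1.21171, 0)  len=0.6248
  (v8,v9,v2) [-++] → (-0.8078, -1.21171, 0)–(-0.8078, -0.586892, 1.10123)  len=1.2661

Chained into 1 loop(s):
  loop 1: 8 segments, perimeter = 6.3707
Total perimeter = 6.371

loops=1 perimeter=6.371


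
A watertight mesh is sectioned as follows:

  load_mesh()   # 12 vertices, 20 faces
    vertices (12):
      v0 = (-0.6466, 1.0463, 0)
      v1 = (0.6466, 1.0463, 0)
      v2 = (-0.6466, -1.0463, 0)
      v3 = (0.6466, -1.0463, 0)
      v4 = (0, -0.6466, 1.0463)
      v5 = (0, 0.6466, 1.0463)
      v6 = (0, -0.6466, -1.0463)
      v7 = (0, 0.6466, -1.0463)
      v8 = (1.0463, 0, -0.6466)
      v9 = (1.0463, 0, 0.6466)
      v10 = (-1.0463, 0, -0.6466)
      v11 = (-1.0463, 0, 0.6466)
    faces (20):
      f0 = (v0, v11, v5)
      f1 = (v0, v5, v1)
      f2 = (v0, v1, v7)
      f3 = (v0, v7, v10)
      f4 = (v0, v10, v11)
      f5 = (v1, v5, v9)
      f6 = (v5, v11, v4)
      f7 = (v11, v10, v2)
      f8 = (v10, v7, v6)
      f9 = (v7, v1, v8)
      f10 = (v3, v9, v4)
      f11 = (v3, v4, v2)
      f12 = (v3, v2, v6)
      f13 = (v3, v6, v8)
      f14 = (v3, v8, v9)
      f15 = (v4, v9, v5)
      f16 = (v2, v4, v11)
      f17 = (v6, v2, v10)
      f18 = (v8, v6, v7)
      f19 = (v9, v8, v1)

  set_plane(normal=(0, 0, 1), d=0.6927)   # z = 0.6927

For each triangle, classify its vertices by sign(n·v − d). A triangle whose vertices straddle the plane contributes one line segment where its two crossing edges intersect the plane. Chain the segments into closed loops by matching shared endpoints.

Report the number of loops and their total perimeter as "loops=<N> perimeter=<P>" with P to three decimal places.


Straddling triangles (8 of 20):
  (v0,v11,v5) [--+] → (-0.925623, 0.0745766, 0.6927)–(-0.21852, 0.78168, 0.6927)  len=1.0000
  (v0,v5,v1) [-+-] → (-0.21852, 0.78168, 0.6927)–(0.21852, 0.78168, 0.6927)  len=0.4370
  (v1,v5,v9) [-+-] → (0.21852, 0.78168, 0.6927)–(0.925623, 0.0745766, 0.6927)  len=1.0000
  (v5,v11,v4) [+-+] → (-0.925623, 0.0745766, 0.6927)–(-0.925623, -0.0745766, 0.6927)  len=0.1492
  (v3,v9,v4) [--+] → (0.925623, -0.0745766, 0.6927)–(0.21852, -0.78168, 0.6927)  len=1.0000
  (v3,v4,v2) [-+-] → (0.21852, -0.78168, 0.6927)–(-0.21852, -0.78168, 0.6927)  len=0.4370
  (v4,v9,v5) [+-+] → (0.925623, -0.0745766, 0.6927)–(0.925623, 0.0745766, 0.6927)  len=0.1492
  (v2,v4,v11) [-+-] → (-0.21852, -0.78168, 0.6927)–(-0.925623, -0.0745766, 0.6927)  len=1.0000

Chained into 1 loop(s):
  loop 1: 8 segments, perimeter = 5.1724
Total perimeter = 5.172

loops=1 perimeter=5.172


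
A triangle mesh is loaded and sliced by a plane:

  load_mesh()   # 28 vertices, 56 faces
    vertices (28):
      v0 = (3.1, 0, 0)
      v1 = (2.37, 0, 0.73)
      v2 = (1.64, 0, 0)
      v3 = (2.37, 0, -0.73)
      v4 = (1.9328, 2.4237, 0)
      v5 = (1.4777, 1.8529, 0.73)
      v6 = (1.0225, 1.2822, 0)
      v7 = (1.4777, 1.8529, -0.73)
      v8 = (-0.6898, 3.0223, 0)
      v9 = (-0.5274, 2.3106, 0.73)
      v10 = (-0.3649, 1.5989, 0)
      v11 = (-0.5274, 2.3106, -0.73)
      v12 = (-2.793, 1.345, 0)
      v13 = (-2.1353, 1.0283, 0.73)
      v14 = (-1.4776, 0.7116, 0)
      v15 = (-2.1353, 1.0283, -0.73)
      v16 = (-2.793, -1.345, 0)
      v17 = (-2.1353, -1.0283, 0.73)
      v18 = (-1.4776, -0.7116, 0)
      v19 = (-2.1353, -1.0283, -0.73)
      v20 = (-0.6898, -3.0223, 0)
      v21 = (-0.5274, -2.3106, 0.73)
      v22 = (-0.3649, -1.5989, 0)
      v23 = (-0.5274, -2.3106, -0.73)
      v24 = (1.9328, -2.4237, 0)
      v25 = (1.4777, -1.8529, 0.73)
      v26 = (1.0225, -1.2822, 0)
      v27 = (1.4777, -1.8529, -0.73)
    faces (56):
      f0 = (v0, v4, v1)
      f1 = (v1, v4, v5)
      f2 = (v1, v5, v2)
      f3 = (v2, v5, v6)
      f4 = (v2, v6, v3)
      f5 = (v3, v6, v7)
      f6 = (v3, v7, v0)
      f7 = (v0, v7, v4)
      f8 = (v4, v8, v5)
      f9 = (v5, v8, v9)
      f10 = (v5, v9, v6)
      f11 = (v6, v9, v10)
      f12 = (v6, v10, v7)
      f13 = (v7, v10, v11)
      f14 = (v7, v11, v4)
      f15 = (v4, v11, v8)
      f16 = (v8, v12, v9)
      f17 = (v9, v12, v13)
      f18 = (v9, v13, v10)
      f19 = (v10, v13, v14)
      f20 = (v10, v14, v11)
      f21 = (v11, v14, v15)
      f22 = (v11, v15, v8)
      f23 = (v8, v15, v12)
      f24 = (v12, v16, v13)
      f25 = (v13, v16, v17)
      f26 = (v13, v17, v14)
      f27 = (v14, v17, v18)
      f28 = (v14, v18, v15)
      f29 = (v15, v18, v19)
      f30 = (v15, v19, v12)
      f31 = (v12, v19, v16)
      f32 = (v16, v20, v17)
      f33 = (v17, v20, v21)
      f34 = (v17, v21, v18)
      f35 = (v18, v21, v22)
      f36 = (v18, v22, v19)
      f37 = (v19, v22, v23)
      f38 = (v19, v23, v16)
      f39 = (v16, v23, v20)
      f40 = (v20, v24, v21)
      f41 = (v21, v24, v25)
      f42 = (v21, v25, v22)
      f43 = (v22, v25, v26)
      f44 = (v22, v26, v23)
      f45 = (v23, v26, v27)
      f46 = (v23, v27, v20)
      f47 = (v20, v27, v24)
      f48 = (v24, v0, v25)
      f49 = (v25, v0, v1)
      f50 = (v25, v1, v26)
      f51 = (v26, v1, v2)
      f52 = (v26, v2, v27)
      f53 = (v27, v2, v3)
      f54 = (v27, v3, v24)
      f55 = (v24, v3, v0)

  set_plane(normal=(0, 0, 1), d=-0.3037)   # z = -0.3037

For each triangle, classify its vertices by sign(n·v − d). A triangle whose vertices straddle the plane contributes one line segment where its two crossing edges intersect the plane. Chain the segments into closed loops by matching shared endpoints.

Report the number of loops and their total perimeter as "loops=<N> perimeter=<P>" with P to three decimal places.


Straddling triangles (28 of 56):
  (v2,v6,v3) [++-] → (1.5831, 0.74877, -0.3037)–(1.9437, 0, -0.3037)  len=0.8311
  (v3,v6,v7) [-+-] → (1.5831, 0.74877, -0.3037)–(1.21188, 1.51963, -0.3037)  len=0.8556
  (v3,v7,v0) [--+] → (2.42508, 0.770857, -0.3037)–(2.7963, 0, -0.3037)  len=0.8556
  (v0,v7,v4) [+-+] → (2.42508, 0.770857, -0.3037)–(1.74347, 2.18623, -0.3037)  len=1.5709
  (v6,v10,v7) [++-] → (0.401672, 1.70457, -0.3037)–(1.21188, 1.51963, -0.3037)  len=0.8310
  (v7,v10,v11) [-+-] → (0.401672, 1.70457, -0.3037)–(-0.432504, 1.89499, -0.3037)  len=0.8556
  (v7,v11,v4) [--+] → (0.909289, 2.37665, -0.3037)–(1.74347, 2.18623, -0.3037)  len=0.8556
  (v4,v11,v8) [+-+] → (0.909289, 2.37665, -0.3037)–(-0.622237, 2.72621, -0.3037)  len=1.5709
  (v10,v14,v11) [++-] → (-1.08229, 1.37683, -0.3037)–(-0.432504, 1.89499, -0.3037)  len=0.8311
  (v11,v14,v15) [-+-] → (-1.08229, 1.37683, -0.3037)–(-1.75122, 0.843356, -0.3037)  len=0.8556
  (v11,v15,v8) [--+] → (-1.29117, 2.19274, -0.3037)–(-0.622237, 2.72621, -0.3037)  len=0.8556
  (v8,v15,v12) [+-+] → (-1.29117, 2.19274, -0.3037)–(-2.51938, 1.21324, -0.3037)  len=1.5710
  (v14,v18,v15) [++-] → (-1.75122, 0.0122461, -0.3037)–(-1.75122, 0.843356, -0.3037)  len=0.8311
  (v15,v18,v19) [-+-] → (-1.75122, 0.0122461, -0.3037)–(-1.75122, -0.843356, -0.3037)  len=0.8556
  (v15,v19,v12) [--+] → (-2.51938, 0.357642, -0.3037)–(-2.51938, 1.21324, -0.3037)  len=0.8556
  (v12,v19,v16) [+-+] → (-2.51938, 0.357642, -0.3037)–(-2.51938, -1.21324, -0.3037)  len=1.5709
  (v18,v22,v19) [++-] → (-1.10143, -1.36151, -0.3037)–(-1.75122, -0.843356, -0.3037)  len=0.8311
  (v19,v22,v23) [-+-] → (-1.10143, -1.36151, -0.3037)–(-0.432504, -1.89499, -0.3037)  len=0.8556
  (v19,v23,v16) [--+] → (-1.85045, -1.74672, -0.3037)–(-2.51938, -1.21324, -0.3037)  len=0.8556
  (v16,v23,v20) [+-+] → (-1.85045, -1.74672, -0.3037)–(-0.622237, -2.72621, -0.3037)  len=1.5710
  (v22,v26,v23) [++-] → (0.377699, -1.71004, -0.3037)–(-0.432504, -1.89499, -0.3037)  len=0.8310
  (v23,v26,v27) [-+-] → (0.377699, -1.71004, -0.3037)–(1.21188, -1.51963, -0.3037)  len=0.8556
  (v23,v27,v20) [--+] → (0.211939, -2.5358, -0.3037)–(-0.622237, -2.72621, -0.3037)  len=0.8556
  (v20,v27,v24) [+-+] → (0.211939, -2.5358, -0.3037)–(1.74347, -2.18623, -0.3037)  len=1.5709
  (v26,v2,v27) [++-] → (1.57248, -0.770857, -0.3037)–(1.21188, -1.51963, -0.3037)  len=0.8311
  (v27,v2,v3) [-+-] → (1.57248, -0.770857, -0.3037)–(1.9437, 0, -0.3037)  len=0.8556
  (v27,v3,v24) [--+] → (2.11469, -1.41537, -0.3037)–(1.74347, -2.18623, -0.3037)  len=0.8556
  (v24,v3,v0) [+-+] → (2.11469, -1.41537, -0.3037)–(2.7963, 0, -0.3037)  len=1.5709

Chained into 2 loop(s):
  loop 1: 14 segments, perimeter = 11.8068
  loop 2: 14 segments, perimeter = 16.9858
Total perimeter = 28.793

loops=2 perimeter=28.793
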